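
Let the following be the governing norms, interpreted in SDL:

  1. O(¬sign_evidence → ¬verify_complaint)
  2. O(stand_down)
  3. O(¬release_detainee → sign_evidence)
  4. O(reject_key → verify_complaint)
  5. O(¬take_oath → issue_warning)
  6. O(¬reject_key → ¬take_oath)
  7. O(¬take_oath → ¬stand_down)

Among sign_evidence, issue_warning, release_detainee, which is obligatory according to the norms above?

From premise 2 we have O(stand_down).
Premise 7 is O(¬take_oath → ¬stand_down); contrapositively O(stand_down → take_oath). Since O(stand_down) holds, K gives O(take_oath).
Premise 6 is O(¬reject_key → ¬take_oath); contrapositively O(take_oath → reject_key). Since O(take_oath) holds, K gives O(reject_key).
Applying K to premise 4 (O(reject_key → verify_complaint)) and O(reject_key) yields O(verify_complaint).
The contrapositive of premise 1 (O(¬sign_evidence → ¬verify_complaint)) is O(verify_complaint → sign_evidence), and O(verify_complaint) is already established, so O(sign_evidence).
So O(sign_evidence) holds — sign_evidence is obligatory. None of the other listed options is made obligatory by any chain of premises.

sign_evidence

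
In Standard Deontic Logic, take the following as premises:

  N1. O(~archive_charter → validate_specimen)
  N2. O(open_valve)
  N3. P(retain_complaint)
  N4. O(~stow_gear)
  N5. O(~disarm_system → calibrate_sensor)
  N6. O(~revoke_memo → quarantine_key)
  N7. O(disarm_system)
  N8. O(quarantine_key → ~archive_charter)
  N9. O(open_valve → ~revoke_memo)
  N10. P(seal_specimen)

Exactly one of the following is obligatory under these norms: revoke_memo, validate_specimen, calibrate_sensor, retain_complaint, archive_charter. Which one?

validate_specimen

Premise 2 gives O(open_valve).
With premise 9, O(open_valve → ~revoke_memo), the K-axiom yields O(~revoke_memo).
With premise 6, O(~revoke_memo → quarantine_key), the K-axiom yields O(quarantine_key).
Premise 8 is O(quarantine_key → ~archive_charter); since O(quarantine_key), deontic closure gives O(~archive_charter).
With premise 1, O(~archive_charter → validate_specimen), the K-axiom yields O(validate_specimen).
So O(validate_specimen) holds — validate_specimen is obligatory. None of the other listed options is made obligatory by any chain of premises.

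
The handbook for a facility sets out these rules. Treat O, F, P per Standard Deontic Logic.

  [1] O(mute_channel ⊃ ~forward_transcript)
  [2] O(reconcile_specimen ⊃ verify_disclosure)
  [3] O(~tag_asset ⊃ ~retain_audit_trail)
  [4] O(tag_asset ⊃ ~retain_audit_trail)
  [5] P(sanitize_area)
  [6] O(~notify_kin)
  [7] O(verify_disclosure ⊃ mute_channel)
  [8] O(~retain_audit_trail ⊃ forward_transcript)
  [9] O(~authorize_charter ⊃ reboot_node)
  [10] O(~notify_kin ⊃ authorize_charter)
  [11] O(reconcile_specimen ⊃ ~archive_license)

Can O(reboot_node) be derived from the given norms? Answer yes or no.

No

Premise 9 is O(~authorize_charter ⊃ reboot_node), but O(~authorize_charter) is not derivable from the premises, so it does not yield O(reboot_node).
No other premise forces O(reboot_node). An ideal world satisfying every premise can still have reboot_node false, so O(reboot_node) is not derivable.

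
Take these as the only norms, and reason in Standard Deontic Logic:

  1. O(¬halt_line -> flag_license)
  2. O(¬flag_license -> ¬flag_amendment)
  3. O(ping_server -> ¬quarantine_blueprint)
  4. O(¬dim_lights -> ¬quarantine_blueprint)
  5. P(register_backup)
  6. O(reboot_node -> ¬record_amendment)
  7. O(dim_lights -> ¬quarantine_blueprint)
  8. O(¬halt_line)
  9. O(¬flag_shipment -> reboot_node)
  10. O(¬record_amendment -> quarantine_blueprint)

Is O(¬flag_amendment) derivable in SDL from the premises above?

No

Premise 2 is O(¬flag_license -> ¬flag_amendment), but O(¬flag_license) is not derivable from the premises, so it does not yield O(¬flag_amendment).
No other premise forces O(¬flag_amendment). An ideal world satisfying every premise can still have ¬flag_amendment false, so O(¬flag_amendment) is not derivable.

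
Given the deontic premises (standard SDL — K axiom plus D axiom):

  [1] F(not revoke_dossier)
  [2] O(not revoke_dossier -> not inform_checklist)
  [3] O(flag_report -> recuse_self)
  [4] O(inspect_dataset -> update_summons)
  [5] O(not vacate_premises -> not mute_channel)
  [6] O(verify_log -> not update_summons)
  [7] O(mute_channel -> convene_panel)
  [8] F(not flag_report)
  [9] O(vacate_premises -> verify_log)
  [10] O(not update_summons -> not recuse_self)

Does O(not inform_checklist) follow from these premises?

No

Premise 2 is O(not revoke_dossier -> not inform_checklist), but O(not revoke_dossier) is not derivable from the premises, so it does not yield O(not inform_checklist).
No other premise forces O(not inform_checklist). An ideal world satisfying every premise can still have not inform_checklist false, so O(not inform_checklist) is not derivable.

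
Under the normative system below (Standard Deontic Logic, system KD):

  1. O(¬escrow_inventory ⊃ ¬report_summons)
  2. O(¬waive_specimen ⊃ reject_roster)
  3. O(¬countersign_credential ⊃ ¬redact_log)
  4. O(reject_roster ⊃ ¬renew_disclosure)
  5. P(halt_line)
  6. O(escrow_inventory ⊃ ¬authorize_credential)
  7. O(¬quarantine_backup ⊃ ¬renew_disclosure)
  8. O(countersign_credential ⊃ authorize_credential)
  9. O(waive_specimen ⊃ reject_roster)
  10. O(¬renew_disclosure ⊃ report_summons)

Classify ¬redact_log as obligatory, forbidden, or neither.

By case analysis on ¬waive_specimen: premise 2 gives O(¬waive_specimen ⊃ reject_roster) and premise 9 gives O(waive_specimen ⊃ reject_roster), so O(reject_roster) either way.
Applying K to premise 4 (O(reject_roster ⊃ ¬renew_disclosure)) and O(reject_roster) yields O(¬renew_disclosure).
From O(¬renew_disclosure) and premise 10, O(¬renew_disclosure ⊃ report_summons), we obtain O(report_summons).
Premise 1 is O(¬escrow_inventory ⊃ ¬report_summons); contrapositively O(report_summons ⊃ escrow_inventory). Since O(report_summons) holds, K gives O(escrow_inventory).
With premise 6, O(escrow_inventory ⊃ ¬authorize_credential), the K-axiom yields O(¬authorize_credential).
Premise 8, O(countersign_credential ⊃ authorize_credential), contraposes to O(¬authorize_credential ⊃ ¬countersign_credential); with O(¬authorize_credential) we get O(¬countersign_credential).
Premise 3 is O(¬countersign_credential ⊃ ¬redact_log); since O(¬countersign_credential), deontic closure gives O(¬redact_log).
Premises 5, 7 do not contribute to this derivation.
Hence ¬redact_log is obligatory.

Obligatory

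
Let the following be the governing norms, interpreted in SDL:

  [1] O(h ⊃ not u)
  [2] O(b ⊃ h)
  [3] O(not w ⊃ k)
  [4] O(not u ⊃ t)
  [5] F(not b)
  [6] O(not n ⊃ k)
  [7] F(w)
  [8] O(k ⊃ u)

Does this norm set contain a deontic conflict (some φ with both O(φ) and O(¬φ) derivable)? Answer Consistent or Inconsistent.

Inconsistent

F(w) at premise 7 means O(not w).
Premise 3 is O(not w ⊃ k); since O(not w), deontic closure gives O(k).
From O(k) and premise 8, O(k ⊃ u), we obtain O(u).
The contrapositive of premise 1 (O(h ⊃ not u)) is O(u ⊃ not h), and O(u) is already established, so O(not h).
Premise 2 is O(b ⊃ h); contrapositively O(not h ⊃ not b). Since O(not h) holds, K gives O(not b).
However, F(not b) at premise 5 amounts to O(b).
We now have both O(not b) and O(b) — b is simultaneously obligatory and forbidden, violating the D-axiom.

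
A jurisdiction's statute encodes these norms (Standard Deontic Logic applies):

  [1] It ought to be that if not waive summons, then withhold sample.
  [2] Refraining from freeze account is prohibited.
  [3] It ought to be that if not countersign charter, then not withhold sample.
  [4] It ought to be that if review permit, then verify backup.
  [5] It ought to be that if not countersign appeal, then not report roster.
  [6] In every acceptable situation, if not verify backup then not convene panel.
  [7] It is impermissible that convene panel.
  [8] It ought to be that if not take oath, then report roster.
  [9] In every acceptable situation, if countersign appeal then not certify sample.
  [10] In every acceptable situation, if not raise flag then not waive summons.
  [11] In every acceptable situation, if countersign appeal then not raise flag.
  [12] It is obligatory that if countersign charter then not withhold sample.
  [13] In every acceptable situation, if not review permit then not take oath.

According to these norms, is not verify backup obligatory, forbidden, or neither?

By case analysis on countersign_charter: premise 12 gives O(countersign_charter → ¬withhold_sample) and premise 3 gives O(¬countersign_charter → ¬withhold_sample), so O(¬withhold_sample) either way.
Premise 1 is O(¬waive_summons → withhold_sample); contrapositively O(¬withhold_sample → waive_summons). Since O(¬withhold_sample) holds, K gives O(waive_summons).
Premise 10 is O(¬raise_flag → ¬waive_summons); contrapositively O(waive_summons → raise_flag). Since O(waive_summons) holds, K gives O(raise_flag).
Premise 11 is O(countersign_appeal → ¬raise_flag); contrapositively O(raise_flag → ¬countersign_appeal). Since O(raise_flag) holds, K gives O(¬countersign_appeal).
With premise 5, O(¬countersign_appeal → ¬report_roster), the K-axiom yields O(¬report_roster).
The contrapositive of premise 8 (O(¬take_oath → report_roster)) is O(¬report_roster → take_oath), and O(¬report_roster) is already established, so O(take_oath).
Premise 13, O(¬review_permit → ¬take_oath), contraposes to O(take_oath → review_permit); with O(take_oath) we get O(review_permit).
From O(review_permit) and premise 4, O(review_permit → verify_backup), we obtain O(verify_backup).
Premises 2, 6, 7, 9 do not contribute to this derivation.
Thus O(verify_backup), which is F(¬verify_backup): ¬verify_backup is forbidden.

Forbidden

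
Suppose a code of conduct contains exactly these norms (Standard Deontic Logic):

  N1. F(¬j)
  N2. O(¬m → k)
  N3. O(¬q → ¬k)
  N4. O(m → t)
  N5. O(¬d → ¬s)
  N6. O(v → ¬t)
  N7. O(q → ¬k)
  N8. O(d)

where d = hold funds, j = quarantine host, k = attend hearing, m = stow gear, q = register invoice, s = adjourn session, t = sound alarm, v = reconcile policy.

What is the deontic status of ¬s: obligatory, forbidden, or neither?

Premise 5 is O(¬d → ¬s), but O(¬d) is not derivable from the premises, so it does not yield O(¬s).
No premise or chain of K-axiom applications forces O(¬s), and none forces O(s). So ¬s is neither obligatory nor forbidden under these norms.

Neither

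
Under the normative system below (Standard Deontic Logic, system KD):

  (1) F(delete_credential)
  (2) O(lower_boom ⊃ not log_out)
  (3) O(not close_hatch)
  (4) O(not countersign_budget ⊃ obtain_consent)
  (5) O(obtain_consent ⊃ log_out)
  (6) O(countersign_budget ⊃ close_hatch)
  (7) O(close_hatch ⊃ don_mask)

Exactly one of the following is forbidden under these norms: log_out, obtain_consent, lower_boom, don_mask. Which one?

Premise 3 states O(not close_hatch) outright.
The contrapositive of premise 6 (O(countersign_budget ⊃ close_hatch)) is O(not close_hatch ⊃ not countersign_budget), and O(not close_hatch) is already established, so O(not countersign_budget).
Premise 4 is O(not countersign_budget ⊃ obtain_consent); since O(not countersign_budget), deontic closure gives O(obtain_consent).
Applying K to premise 5 (O(obtain_consent ⊃ log_out)) and O(obtain_consent) yields O(log_out).
The contrapositive of premise 2 (O(lower_boom ⊃ not log_out)) is O(log_out ⊃ not lower_boom), and O(log_out) is already established, so O(not lower_boom).
So O(not lower_boom) holds, i.e. lower_boom is forbidden. None of the other listed options is forbidden under the premises.

lower_boom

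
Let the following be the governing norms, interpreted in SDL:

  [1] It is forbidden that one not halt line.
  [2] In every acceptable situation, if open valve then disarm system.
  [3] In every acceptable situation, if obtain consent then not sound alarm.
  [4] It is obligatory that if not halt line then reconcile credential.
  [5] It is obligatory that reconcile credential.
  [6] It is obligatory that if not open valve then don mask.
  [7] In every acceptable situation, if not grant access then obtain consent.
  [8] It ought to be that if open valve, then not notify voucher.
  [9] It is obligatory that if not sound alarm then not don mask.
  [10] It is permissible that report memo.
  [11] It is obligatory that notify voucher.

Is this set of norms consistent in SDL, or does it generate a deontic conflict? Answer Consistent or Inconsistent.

Consistent

Premise 4 is O(¬halt_line → reconcile_credential); even if O(reconcile_credential) held, inferring O(¬halt_line) would be affirming the consequent — invalid.
So O(¬halt_line) is not derivable, and the apparent clash with O(halt_line) does not arise.
A world satisfying every obligation exists (e.g. disarm_system=false, don_mask=true, grant_access=true, halt_line=true, notify_voucher=true, obtain_consent=false, open_valve=false, reconcile_credential=true, report_memo=false, sound_alarm=true); no atom is both obligatory and forbidden, so the set is consistent.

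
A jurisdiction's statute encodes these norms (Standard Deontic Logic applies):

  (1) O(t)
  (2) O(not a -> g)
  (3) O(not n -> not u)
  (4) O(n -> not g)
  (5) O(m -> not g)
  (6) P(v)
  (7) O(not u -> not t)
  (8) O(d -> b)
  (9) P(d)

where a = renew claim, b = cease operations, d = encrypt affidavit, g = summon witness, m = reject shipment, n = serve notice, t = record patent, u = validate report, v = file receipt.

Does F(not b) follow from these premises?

No

Premise 8 is O(d -> b), but O(d) is not derivable from the premises (the permission P(d) asserts only not O(not d), not O(d)), so it does not yield O(b).
No other premise forces O(b). An ideal world satisfying every premise can still have not b true, so F(not b) is not derivable.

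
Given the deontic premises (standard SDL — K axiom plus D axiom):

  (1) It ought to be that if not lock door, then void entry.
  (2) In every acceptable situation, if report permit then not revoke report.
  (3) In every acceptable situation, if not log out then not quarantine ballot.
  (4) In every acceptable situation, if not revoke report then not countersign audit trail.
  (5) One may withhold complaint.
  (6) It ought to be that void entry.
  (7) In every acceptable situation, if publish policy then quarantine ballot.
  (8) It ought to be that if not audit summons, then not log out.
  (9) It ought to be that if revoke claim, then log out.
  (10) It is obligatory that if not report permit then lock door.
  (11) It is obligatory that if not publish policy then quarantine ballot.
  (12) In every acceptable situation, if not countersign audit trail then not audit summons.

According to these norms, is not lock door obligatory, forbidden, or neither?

Premises 11 and 7 are O(¬publish_policy → quarantine_ballot) and O(publish_policy → quarantine_ballot); every ideal world satisfies ¬publish_policy or publish_policy, so in either case quarantine_ballot holds — hence O(quarantine_ballot).
Premise 3 is O(¬log_out → ¬quarantine_ballot); contrapositively O(quarantine_ballot → log_out). Since O(quarantine_ballot) holds, K gives O(log_out).
Premise 8 is O(¬audit_summons → ¬log_out); contrapositively O(log_out → audit_summons). Since O(log_out) holds, K gives O(audit_summons).
Premise 12, O(¬countersign_audit_trail → ¬audit_summons), contraposes to O(audit_summons → countersign_audit_trail); with O(audit_summons) we get O(countersign_audit_trail).
Premise 4 is O(¬revoke_report → ¬countersign_audit_trail); contrapositively O(countersign_audit_trail → revoke_report). Since O(countersign_audit_trail) holds, K gives O(revoke_report).
Premise 2 is O(report_permit → ¬revoke_report); contrapositively O(revoke_report → ¬report_permit). Since O(revoke_report) holds, K gives O(¬report_permit).
With premise 10, O(¬report_permit → lock_door), the K-axiom yields O(lock_door).
Premises 1, 5, 6, 9 do not contribute to this derivation.
Thus O(lock_door), which is F(¬lock_door): ¬lock_door is forbidden.

Forbidden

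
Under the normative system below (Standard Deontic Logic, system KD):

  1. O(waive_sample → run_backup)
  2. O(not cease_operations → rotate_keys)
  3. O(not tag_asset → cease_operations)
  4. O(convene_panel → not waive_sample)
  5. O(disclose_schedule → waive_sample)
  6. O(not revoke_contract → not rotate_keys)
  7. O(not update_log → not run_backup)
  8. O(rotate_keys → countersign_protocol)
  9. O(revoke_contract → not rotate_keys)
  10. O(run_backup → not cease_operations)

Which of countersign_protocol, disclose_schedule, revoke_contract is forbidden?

Premises 6 and 9 cover both cases: O(not revoke_contract → not rotate_keys) and O(revoke_contract → not rotate_keys). Since not revoke_contract ∨ revoke_contract is a tautology, O(not rotate_keys) follows.
Premise 2 is O(not cease_operations → rotate_keys); contrapositively O(not rotate_keys → cease_operations). Since O(not rotate_keys) holds, K gives O(cease_operations).
Premise 10, O(run_backup → not cease_operations), contraposes to O(cease_operations → not run_backup); with O(cease_operations) we get O(not run_backup).
Premise 1, O(waive_sample → run_backup), contraposes to O(not run_backup → not waive_sample); with O(not run_backup) we get O(not waive_sample).
Premise 5 is O(disclose_schedule → waive_sample); contrapositively O(not waive_sample → not disclose_schedule). Since O(not waive_sample) holds, K gives O(not disclose_schedule).
So O(not disclose_schedule) holds, i.e. disclose_schedule is forbidden. None of the other listed options is forbidden under the premises.

disclose_schedule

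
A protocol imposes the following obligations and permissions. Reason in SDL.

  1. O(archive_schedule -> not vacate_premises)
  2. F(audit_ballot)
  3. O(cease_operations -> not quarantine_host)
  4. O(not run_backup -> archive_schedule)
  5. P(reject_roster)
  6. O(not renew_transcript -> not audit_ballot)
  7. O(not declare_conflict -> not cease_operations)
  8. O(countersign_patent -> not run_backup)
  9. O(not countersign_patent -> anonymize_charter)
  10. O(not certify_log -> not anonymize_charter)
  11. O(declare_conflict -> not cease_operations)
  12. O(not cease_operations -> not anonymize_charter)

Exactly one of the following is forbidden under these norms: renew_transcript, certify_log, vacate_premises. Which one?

Premises 7 and 11 cover both cases: O(not declare_conflict -> not cease_operations) and O(declare_conflict -> not cease_operations). Since not declare_conflict ∨ declare_conflict is a tautology, O(not cease_operations) follows.
Applying K to premise 12 (O(not cease_operations -> not anonymize_charter)) and O(not cease_operations) yields O(not anonymize_charter).
The contrapositive of premise 9 (O(not countersign_patent -> anonymize_charter)) is O(not anonymize_charter -> countersign_patent), and O(not anonymize_charter) is already established, so O(countersign_patent).
With premise 8, O(countersign_patent -> not run_backup), the K-axiom yields O(not run_backup).
From O(not run_backup) and premise 4, O(not run_backup -> archive_schedule), we obtain O(archive_schedule).
With premise 1, O(archive_schedule -> not vacate_premises), the K-axiom yields O(not vacate_premises).
So O(not vacate_premises) holds, i.e. vacate_premises is forbidden. None of the other listed options is forbidden under the premises.

vacate_premises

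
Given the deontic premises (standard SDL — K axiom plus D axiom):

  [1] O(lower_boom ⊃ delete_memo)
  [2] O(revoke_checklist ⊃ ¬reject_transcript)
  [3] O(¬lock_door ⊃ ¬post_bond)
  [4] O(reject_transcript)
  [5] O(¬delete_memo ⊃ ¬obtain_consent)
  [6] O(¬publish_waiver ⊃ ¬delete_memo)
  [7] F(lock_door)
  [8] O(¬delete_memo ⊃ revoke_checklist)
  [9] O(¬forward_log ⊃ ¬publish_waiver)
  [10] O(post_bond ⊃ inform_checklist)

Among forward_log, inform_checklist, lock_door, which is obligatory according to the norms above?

Premise 4 states O(reject_transcript) outright.
Premise 2, O(revoke_checklist ⊃ ¬reject_transcript), contraposes to O(reject_transcript ⊃ ¬revoke_checklist); with O(reject_transcript) we get O(¬revoke_checklist).
Premise 8, O(¬delete_memo ⊃ revoke_checklist), contraposes to O(¬revoke_checklist ⊃ delete_memo); with O(¬revoke_checklist) we get O(delete_memo).
Premise 6, O(¬publish_waiver ⊃ ¬delete_memo), contraposes to O(delete_memo ⊃ publish_waiver); with O(delete_memo) we get O(publish_waiver).
Premise 9 is O(¬forward_log ⊃ ¬publish_waiver); contrapositively O(publish_waiver ⊃ forward_log). Since O(publish_waiver) holds, K gives O(forward_log).
So O(forward_log) holds — forward_log is obligatory. None of the other listed options is made obligatory by any chain of premises.

forward_log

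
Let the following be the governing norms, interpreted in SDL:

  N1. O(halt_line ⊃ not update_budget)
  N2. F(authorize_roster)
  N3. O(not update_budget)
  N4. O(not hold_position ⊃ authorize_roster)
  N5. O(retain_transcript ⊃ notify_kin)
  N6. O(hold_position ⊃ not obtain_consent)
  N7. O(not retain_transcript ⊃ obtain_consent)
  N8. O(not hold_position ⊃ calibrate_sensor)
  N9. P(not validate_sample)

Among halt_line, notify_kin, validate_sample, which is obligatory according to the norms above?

Premise 2, F(authorize_roster), is equivalent to O(not authorize_roster).
Premise 4 is O(not hold_position ⊃ authorize_roster); contrapositively O(not authorize_roster ⊃ hold_position). Since O(not authorize_roster) holds, K gives O(hold_position).
Applying K to premise 6 (O(hold_position ⊃ not obtain_consent)) and O(hold_position) yields O(not obtain_consent).
The contrapositive of premise 7 (O(not retain_transcript ⊃ obtain_consent)) is O(not obtain_consent ⊃ retain_transcript), and O(not obtain_consent) is already established, so O(retain_transcript).
With premise 5, O(retain_transcript ⊃ notify_kin), the K-axiom yields O(notify_kin).
So O(notify_kin) holds — notify_kin is obligatory. None of the other listed options is made obligatory by any chain of premises.

notify_kin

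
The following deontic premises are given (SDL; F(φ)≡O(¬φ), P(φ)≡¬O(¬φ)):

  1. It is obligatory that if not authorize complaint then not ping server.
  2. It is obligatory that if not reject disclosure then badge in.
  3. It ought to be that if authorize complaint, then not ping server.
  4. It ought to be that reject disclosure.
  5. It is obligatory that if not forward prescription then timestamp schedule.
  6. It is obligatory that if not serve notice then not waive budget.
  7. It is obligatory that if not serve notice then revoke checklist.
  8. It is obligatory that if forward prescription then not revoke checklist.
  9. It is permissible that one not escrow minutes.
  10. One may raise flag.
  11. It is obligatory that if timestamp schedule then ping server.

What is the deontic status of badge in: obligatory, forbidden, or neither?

Neither

Premise 2 is O(¬reject_disclosure → badge_in), but O(¬reject_disclosure) is not derivable from the premises, so it does not yield O(badge_in).
No premise or chain of K-axiom applications forces O(badge_in), and none forces O(¬badge_in). So badge_in is neither obligatory nor forbidden under these norms.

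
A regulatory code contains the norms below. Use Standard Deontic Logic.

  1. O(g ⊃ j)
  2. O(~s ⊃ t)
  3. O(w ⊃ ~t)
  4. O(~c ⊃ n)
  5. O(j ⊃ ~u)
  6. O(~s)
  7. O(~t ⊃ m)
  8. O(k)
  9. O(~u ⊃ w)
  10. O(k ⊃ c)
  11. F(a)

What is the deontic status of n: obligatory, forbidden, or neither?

Neither

Premise 4 is O(~c ⊃ n), but O(~c) is not derivable from the premises, so it does not yield O(n).
No premise or chain of K-axiom applications forces O(n), and none forces O(~n). So n is neither obligatory nor forbidden under these norms.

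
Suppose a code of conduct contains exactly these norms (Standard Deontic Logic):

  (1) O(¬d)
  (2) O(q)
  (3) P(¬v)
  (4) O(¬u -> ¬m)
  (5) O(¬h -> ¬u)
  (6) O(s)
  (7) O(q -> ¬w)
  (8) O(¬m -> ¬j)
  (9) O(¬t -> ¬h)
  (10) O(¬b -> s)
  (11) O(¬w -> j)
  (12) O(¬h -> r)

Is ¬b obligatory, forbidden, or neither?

Neither

Premise 10 is O(¬b -> s); even if O(s) held, inferring O(¬b) would be affirming the consequent — invalid.
No premise or chain of K-axiom applications forces O(¬b), and none forces O(b). So ¬b is neither obligatory nor forbidden under these norms.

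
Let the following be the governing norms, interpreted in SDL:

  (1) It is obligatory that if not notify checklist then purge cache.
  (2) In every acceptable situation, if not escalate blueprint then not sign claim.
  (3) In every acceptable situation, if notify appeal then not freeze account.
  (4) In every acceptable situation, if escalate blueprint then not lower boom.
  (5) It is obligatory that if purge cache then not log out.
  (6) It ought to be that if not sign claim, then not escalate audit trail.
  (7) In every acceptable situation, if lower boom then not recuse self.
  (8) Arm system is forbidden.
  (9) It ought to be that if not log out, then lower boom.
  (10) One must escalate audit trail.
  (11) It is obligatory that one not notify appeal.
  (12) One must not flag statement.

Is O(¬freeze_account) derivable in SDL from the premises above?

Premise 3 is O(notify_appeal → ¬freeze_account), but O(notify_appeal) is not derivable from the premises, so it does not yield O(¬freeze_account).
No other premise forces O(¬freeze_account). An ideal world satisfying every premise can still have ¬freeze_account false, so O(¬freeze_account) is not derivable.

No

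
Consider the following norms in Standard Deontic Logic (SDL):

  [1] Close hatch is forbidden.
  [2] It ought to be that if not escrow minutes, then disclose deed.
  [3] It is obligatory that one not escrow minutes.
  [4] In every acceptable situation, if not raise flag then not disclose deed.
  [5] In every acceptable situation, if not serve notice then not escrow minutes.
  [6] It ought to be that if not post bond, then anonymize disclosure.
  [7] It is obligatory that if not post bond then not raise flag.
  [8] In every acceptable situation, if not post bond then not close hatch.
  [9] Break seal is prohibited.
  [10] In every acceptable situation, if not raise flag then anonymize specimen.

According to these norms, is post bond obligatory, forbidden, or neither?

Obligatory

Premise 3 gives O(¬escrow_minutes).
From O(¬escrow_minutes) and premise 2, O(¬escrow_minutes → disclose_deed), we obtain O(disclose_deed).
Premise 4, O(¬raise_flag → ¬disclose_deed), contraposes to O(disclose_deed → raise_flag); with O(disclose_deed) we get O(raise_flag).
Premise 7, O(¬post_bond → ¬raise_flag), contraposes to O(raise_flag → post_bond); with O(raise_flag) we get O(post_bond).
Premises 1, 5, 6, 8, 9, 10 do not contribute to this derivation.
Hence post_bond is obligatory.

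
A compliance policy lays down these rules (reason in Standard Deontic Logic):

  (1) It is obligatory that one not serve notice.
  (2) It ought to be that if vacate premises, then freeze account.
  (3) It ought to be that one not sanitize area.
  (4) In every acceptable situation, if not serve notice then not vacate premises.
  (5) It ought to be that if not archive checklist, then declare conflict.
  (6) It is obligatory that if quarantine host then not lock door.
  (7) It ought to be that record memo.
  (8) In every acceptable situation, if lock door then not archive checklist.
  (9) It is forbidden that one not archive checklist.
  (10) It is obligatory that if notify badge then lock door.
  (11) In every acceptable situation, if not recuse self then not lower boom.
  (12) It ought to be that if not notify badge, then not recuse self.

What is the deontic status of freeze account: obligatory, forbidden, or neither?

Neither

Premise 2 is O(vacate_premises → freeze_account), but O(vacate_premises) is not derivable from the premises, so it does not yield O(freeze_account).
No premise or chain of K-axiom applications forces O(freeze_account), and none forces O(¬freeze_account). So freeze_account is neither obligatory nor forbidden under these norms.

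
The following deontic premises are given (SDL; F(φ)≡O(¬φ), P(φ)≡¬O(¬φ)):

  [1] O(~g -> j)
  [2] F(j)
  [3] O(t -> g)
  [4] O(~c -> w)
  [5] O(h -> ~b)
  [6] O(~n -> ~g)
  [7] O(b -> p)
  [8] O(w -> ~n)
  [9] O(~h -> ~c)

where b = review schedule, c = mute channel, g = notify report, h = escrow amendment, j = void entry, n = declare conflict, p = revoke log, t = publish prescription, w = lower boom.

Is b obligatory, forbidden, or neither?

Forbidden

F(j) at premise 2 means O(~j).
Premise 1, O(~g -> j), contraposes to O(~j -> g); with O(~j) we get O(g).
Premise 6, O(~n -> ~g), contraposes to O(g -> n); with O(g) we get O(n).
The contrapositive of premise 8 (O(w -> ~n)) is O(n -> ~w), and O(n) is already established, so O(~w).
Premise 4, O(~c -> w), contraposes to O(~w -> c); with O(~w) we get O(c).
The contrapositive of premise 9 (O(~h -> ~c)) is O(c -> h), and O(c) is already established, so O(h).
From O(h) and premise 5, O(h -> ~b), we obtain O(~b).
Premises 3, 7 do not contribute to this derivation.
Thus O(~b), which is F(b): b is forbidden.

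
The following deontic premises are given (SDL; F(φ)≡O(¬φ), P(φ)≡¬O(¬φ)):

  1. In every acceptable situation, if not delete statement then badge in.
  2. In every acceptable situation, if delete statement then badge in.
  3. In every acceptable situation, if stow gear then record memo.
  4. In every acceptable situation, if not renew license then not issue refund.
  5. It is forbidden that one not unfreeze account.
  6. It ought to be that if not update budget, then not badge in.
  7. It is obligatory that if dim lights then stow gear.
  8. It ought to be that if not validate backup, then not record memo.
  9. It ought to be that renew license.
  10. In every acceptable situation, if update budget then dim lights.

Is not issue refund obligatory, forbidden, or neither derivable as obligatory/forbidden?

Neither

Premise 4 is O(¬renew_license → ¬issue_refund), but O(¬renew_license) is not derivable from the premises, so it does not yield O(¬issue_refund).
No premise or chain of K-axiom applications forces O(¬issue_refund), and none forces O(issue_refund). So ¬issue_refund is neither obligatory nor forbidden under these norms.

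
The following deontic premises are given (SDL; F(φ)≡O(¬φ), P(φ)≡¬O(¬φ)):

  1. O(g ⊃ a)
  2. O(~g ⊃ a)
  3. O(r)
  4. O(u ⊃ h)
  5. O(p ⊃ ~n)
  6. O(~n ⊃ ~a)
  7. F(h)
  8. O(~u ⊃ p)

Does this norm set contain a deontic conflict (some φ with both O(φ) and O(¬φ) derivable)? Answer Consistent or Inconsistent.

Inconsistent

By case analysis on g: premise 1 gives O(g ⊃ a) and premise 2 gives O(~g ⊃ a), so O(a) either way.
Premise 6 is O(~n ⊃ ~a); contrapositively O(a ⊃ n). Since O(a) holds, K gives O(n).
Premise 5, O(p ⊃ ~n), contraposes to O(n ⊃ ~p); with O(n) we get O(~p).
Premise 8, O(~u ⊃ p), contraposes to O(~p ⊃ u); with O(~p) we get O(u).
With premise 4, O(u ⊃ h), the K-axiom yields O(h).
But premise 7, F(h), means O(~h).
We now have both O(h) and O(~h) — h is simultaneously obligatory and forbidden, violating the D-axiom.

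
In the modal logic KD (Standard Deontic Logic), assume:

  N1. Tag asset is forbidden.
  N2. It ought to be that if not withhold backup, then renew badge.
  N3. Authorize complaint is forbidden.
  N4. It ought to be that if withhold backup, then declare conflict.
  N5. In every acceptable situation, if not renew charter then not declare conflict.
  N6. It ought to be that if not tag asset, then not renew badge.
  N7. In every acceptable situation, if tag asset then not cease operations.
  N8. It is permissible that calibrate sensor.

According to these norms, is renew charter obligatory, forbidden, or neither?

Obligatory

Premise 1 is F(tag_asset), i.e. O(¬tag_asset).
With premise 6, O(¬tag_asset → ¬renew_badge), the K-axiom yields O(¬renew_badge).
Premise 2 is O(¬withhold_backup → renew_badge); contrapositively O(¬renew_badge → withhold_backup). Since O(¬renew_badge) holds, K gives O(withhold_backup).
With premise 4, O(withhold_backup → declare_conflict), the K-axiom yields O(declare_conflict).
The contrapositive of premise 5 (O(¬renew_charter → ¬declare_conflict)) is O(declare_conflict → renew_charter), and O(declare_conflict) is already established, so O(renew_charter).
Premises 3, 7, 8 do not contribute to this derivation.
Hence renew_charter is obligatory.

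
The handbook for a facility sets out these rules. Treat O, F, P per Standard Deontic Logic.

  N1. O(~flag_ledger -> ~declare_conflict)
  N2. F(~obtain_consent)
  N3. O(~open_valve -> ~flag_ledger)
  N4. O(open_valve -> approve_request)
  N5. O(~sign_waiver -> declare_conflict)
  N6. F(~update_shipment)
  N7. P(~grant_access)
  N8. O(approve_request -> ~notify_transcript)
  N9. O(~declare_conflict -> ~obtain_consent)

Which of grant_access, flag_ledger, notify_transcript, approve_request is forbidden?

notify_transcript

Premise 2, F(~obtain_consent), is equivalent to O(obtain_consent).
The contrapositive of premise 9 (O(~declare_conflict -> ~obtain_consent)) is O(obtain_consent -> declare_conflict), and O(obtain_consent) is already established, so O(declare_conflict).
Premise 1, O(~flag_ledger -> ~declare_conflict), contraposes to O(declare_conflict -> flag_ledger); with O(declare_conflict) we get O(flag_ledger).
The contrapositive of premise 3 (O(~open_valve -> ~flag_ledger)) is O(flag_ledger -> open_valve), and O(flag_ledger) is already established, so O(open_valve).
From O(open_valve) and premise 4, O(open_valve -> approve_request), we obtain O(approve_request).
Premise 8 is O(approve_request -> ~notify_transcript); since O(approve_request), deontic closure gives O(~notify_transcript).
So O(~notify_transcript) holds, i.e. notify_transcript is forbidden. None of the other listed options is forbidden under the premises.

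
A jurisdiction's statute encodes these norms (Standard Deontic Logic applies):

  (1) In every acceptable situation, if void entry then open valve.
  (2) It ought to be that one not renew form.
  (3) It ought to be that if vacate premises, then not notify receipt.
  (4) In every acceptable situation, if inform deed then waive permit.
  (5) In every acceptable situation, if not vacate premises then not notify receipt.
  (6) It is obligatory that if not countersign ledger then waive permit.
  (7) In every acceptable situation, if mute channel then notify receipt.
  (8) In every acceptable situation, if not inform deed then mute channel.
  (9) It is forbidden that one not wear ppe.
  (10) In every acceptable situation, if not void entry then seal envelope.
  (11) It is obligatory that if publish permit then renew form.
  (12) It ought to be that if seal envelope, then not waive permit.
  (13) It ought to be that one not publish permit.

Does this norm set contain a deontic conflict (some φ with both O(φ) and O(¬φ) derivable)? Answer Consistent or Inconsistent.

Premise 11 is O(publish_permit → renew_form), but O(publish_permit) is not derivable from the premises, so it does not yield O(renew_form).
So O(renew_form) is not derivable, and the apparent clash with O(¬renew_form) does not arise.
A world satisfying every obligation exists (e.g. countersign_ledger=false, inform_deed=true, mute_channel=false, notify_receipt=false, open_valve=true, publish_permit=false, renew_form=false, seal_envelope=false, vacate_premises=false, void_entry=true, waive_permit=true, wear_ppe=true); no atom is both obligatory and forbidden, so the set is consistent.

Consistent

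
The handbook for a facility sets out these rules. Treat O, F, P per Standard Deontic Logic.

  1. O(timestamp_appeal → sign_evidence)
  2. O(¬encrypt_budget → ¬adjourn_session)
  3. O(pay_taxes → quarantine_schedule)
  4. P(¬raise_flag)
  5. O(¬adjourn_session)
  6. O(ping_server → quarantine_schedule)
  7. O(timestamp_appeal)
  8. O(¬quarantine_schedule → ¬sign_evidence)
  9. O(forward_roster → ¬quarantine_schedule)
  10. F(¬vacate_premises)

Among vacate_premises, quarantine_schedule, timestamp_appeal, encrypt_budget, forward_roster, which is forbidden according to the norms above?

forward_roster

Premise 7 gives O(timestamp_appeal).
With premise 1, O(timestamp_appeal → sign_evidence), the K-axiom yields O(sign_evidence).
Premise 8, O(¬quarantine_schedule → ¬sign_evidence), contraposes to O(sign_evidence → quarantine_schedule); with O(sign_evidence) we get O(quarantine_schedule).
Premise 9 is O(forward_roster → ¬quarantine_schedule); contrapositively O(quarantine_schedule → ¬forward_roster). Since O(quarantine_schedule) holds, K gives O(¬forward_roster).
So O(¬forward_roster) holds, i.e. forward_roster is forbidden. None of the other listed options is forbidden under the premises.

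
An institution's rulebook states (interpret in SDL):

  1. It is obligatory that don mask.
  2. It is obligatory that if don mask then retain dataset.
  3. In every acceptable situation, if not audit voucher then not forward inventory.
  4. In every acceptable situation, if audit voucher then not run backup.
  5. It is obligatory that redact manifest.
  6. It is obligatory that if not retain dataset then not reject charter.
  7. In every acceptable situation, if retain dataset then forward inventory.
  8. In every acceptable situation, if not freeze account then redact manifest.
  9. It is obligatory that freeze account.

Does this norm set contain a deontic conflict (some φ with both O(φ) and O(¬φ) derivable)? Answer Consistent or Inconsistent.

Consistent

Premise 8 is O(¬freeze_account → redact_manifest); even if O(redact_manifest) held, inferring O(¬freeze_account) would be affirming the consequent — invalid.
So O(¬freeze_account) is not derivable, and the apparent clash with O(freeze_account) does not arise.
A world satisfying every obligation exists (e.g. audit_voucher=true, don_mask=true, forward_inventory=true, freeze_account=true, redact_manifest=true, reject_charter=false, retain_dataset=true, run_backup=false); no atom is both obligatory and forbidden, so the set is consistent.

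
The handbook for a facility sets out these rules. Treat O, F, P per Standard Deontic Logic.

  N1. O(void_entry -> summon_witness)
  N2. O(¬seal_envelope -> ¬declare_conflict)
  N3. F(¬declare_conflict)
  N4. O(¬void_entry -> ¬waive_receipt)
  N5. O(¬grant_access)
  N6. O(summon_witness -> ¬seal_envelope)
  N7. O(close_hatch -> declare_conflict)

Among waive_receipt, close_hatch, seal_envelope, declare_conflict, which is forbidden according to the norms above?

F(¬declare_conflict) at premise 3 means O(declare_conflict).
Premise 2, O(¬seal_envelope -> ¬declare_conflict), contraposes to O(declare_conflict -> seal_envelope); with O(declare_conflict) we get O(seal_envelope).
Premise 6 is O(summon_witness -> ¬seal_envelope); contrapositively O(seal_envelope -> ¬summon_witness). Since O(seal_envelope) holds, K gives O(¬summon_witness).
Premise 1 is O(void_entry -> summon_witness); contrapositively O(¬summon_witness -> ¬void_entry). Since O(¬summon_witness) holds, K gives O(¬void_entry).
Premise 4 is O(¬void_entry -> ¬waive_receipt); since O(¬void_entry), deontic closure gives O(¬waive_receipt).
So O(¬waive_receipt) holds, i.e. waive_receipt is forbidden. None of the other listed options is forbidden under the premises.

waive_receipt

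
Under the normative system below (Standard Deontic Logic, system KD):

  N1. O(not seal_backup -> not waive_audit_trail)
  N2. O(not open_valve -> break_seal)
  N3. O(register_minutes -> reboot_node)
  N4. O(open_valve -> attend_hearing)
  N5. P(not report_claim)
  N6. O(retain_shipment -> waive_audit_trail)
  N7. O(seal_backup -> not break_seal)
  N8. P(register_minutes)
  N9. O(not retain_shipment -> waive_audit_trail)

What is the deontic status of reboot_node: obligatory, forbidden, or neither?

Premise 3 is O(register_minutes -> reboot_node), but O(register_minutes) is not derivable from the premises (the permission P(register_minutes) asserts only not O(not register_minutes), not O(register_minutes)), so it does not yield O(reboot_node).
No premise or chain of K-axiom applications forces O(reboot_node), and none forces O(not reboot_node). So reboot_node is neither obligatory nor forbidden under these norms.

Neither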